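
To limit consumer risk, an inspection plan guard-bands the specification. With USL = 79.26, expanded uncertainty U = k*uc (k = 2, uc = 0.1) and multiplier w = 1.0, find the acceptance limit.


U = k * uc = 2 * 0.1 = 0.2
guard band g = w * U = 1.0 * 0.2 = 0.2
AL = USL - g = 79.26 - 0.2
AL = 79.0600

79.0600


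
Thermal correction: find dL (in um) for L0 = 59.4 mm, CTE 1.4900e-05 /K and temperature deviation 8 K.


dL = L * alpha * dT
= 59.4 * 1.4900e-05 * 8
= 0.0070805 mm
dL_um = 0.0070805 * 1000 = 7.0805 um

7.0805


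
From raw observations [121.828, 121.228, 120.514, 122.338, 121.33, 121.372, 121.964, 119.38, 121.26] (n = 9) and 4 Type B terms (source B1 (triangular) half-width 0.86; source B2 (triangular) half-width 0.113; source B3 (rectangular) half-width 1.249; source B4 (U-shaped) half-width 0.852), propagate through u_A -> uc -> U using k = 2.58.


mean = (121.828 + 121.228 + 120.514 + 122.338 + 121.33 + 121.372 + 121.964 + 119.38 + 121.26) / 9 = 121.246
s = sqrt(sum((x - mean)^2)/(n-1)) = 0.87234913
u_A = s / sqrt(n) = 0.87234913 / sqrt(9) = 0.29078304
u_B1 = 0.86 / sqrt(6) = 0.35109353
u_B2 = 0.113 / sqrt(6) = 0.046132057
u_B3 = 1.249 / sqrt(3) = 0.72111049
u_B4 = 0.852 / sqrt(2) = 0.60245498
uc = sqrt(0.29078304^2 + 0.35109353^2 + 0.046132057^2 + 0.72111049^2 + 0.60245498^2) = 1.0454195
U = k * uc = 2.58 * 1.0454195
U = 2.6972

2.6972


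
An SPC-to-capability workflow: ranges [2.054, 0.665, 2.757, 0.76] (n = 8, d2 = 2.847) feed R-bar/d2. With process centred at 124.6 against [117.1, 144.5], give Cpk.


R_bar = (2.054 + 0.665 + 2.757 + 0.76) / 4 = 1.559
sigma = R_bar / d2 = 1.559 / 2.847 = 0.54759396
Cp = (USL - LSL)/(6*sigma) = (144.5 - 117.1)/(6*0.54759396) = 8.3395
Cpu = (144.5 - 124.6)/(3*0.54759396) = 12.1136
Cpl = (124.6 - 117.1)/(3*0.54759396) = 4.5654
Cpk = min(Cpu, Cpl) = 4.5654

4.5654


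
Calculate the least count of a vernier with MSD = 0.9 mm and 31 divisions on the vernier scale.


LC = MSD / n_div
= 0.9 / 31
= 0.0290

0.0290


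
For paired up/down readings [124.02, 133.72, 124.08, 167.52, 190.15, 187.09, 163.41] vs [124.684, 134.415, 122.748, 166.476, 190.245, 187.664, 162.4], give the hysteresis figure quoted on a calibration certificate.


|124.02 - 124.684| = 0.6640
|133.72 - 134.415| = 0.6950
|124.08 - 122.748| = 1.3320
|167.52 - 166.476| = 1.0440
|190.15 - 190.245| = 0.0950
|187.09 - 187.664| = 0.5740
|163.41 - 162.4| = 1.0100
hysteresis = max(diffs) = 1.3320

1.3320


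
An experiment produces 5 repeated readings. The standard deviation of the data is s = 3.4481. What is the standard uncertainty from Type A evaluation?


u_A = s / sqrt(n)
u_A = 3.4481 / sqrt(5)
u_A = 3.4481 / 2.236068
u_A = 1.5420

1.5420


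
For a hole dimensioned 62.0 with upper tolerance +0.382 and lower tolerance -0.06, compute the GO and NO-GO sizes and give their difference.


GO = nominal - lower_tol (smallest hole = maximum material condition)
GO = 62.0 - 0.06 = 61.94
NO-GO = nominal + upper_tol (largest hole = least material condition)
NO-GO = 62.0 + 0.382 = 62.382
spread = NO-GO - GO = 62.382 - 61.94 = 0.4420

0.4420


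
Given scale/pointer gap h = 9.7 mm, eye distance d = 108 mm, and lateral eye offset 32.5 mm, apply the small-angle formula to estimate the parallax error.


error = h * offset / d
= 9.7 * 32.5 / 108
= 2.9190

2.9190


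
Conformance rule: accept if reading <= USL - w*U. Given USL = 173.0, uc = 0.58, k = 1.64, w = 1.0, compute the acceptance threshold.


U = k * uc = 1.64 * 0.58 = 0.9512
guard band g = w * U = 1.0 * 0.9512 = 0.9512
AL = USL - g = 173.0 - 0.9512
AL = 172.0488

172.0488


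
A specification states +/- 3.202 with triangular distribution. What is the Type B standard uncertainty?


u_B = half_width / sqrt(6)
u_B = 3.202 / 2.4494897
u_B = 1.3072

1.3072


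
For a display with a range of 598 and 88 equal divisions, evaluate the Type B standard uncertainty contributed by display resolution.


resolution = range / divisions
resolution = 598 / 88 = 6.7954545
u_res = resolution / (2*sqrt(3))
u_res = 6.7954545 / 3.4641016
u_res = 1.9617

1.9617


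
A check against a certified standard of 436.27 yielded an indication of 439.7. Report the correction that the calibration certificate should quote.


Correction = standard - reading
= 436.27 - 439.7
= -3.4300

-3.4300


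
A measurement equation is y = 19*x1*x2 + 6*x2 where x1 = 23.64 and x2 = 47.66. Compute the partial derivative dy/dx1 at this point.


y = 19*x1*x2 + 6*x2
dy/dx1 = 19*x2
Evaluate at x2 = 47.66: c1 = 19 * 47.66
c1 = 905.5400

905.5400


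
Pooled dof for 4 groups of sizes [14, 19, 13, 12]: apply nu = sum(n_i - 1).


nu = sum_i (n_i - 1)
nu = ((14 - 1) + (19 - 1) + (13 - 1) + (12 - 1))
nu = 13 + 18 + 12 + 11
nu = 54

54


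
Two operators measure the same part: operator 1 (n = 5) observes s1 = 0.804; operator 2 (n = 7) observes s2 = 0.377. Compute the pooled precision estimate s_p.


s_p = sqrt(((n1-1)*s1^2 + (n2-1)*s2^2) / (n1+n2-2))
numerator = (5-1)*0.804^2 + (7-1)*0.377^2 = 2.585664 + 0.852774 = 3.438438
denominator = 5 + 7 - 2 = 10
s_p^2 = 3.438438 / 10 = 0.3438438
s_p = sqrt(0.3438438) = 0.5864

0.5864


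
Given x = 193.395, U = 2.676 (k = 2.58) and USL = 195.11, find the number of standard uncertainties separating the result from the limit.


u = U / k = 2.676 / 2.58 = 1.0372093
margin = |USL - x| = |195.11 - 193.395| = 1.715
z = margin / u = 1.715 / 1.0372093
z = 1.6535

1.6535


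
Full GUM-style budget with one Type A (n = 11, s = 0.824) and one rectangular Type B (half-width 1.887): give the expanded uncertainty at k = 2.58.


u_A = s / sqrt(n) = 0.824 / sqrt(11) = 0.24844535
u_B = half_width / sqrt(3) = 1.887 / sqrt(3) = 1.08946
uc = sqrt(u_A^2 + u_B^2) = sqrt(0.24844535^2 + 1.08946^2) = 1.1174293
U = k * uc = 2.58 * 1.1174293
U = 2.8830

2.8830


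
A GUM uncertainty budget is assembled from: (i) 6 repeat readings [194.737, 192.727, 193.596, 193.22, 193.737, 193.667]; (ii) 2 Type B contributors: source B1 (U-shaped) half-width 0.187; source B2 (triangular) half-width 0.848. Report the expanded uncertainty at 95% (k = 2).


mean = (194.737 + 192.727 + 193.596 + 193.22 + 193.737 + 193.667) / 6 = 193.614
s = sqrt(sum((x - mean)^2)/(n-1)) = 0.66654272
u_A = s / sqrt(n) = 0.66654272 / sqrt(6) = 0.27211493
u_B1 = 0.187 / sqrt(2) = 0.13222897
u_B2 = 0.848 / sqrt(6) = 0.34619455
uc = sqrt(0.27211493^2 + 0.13222897^2 + 0.34619455^2) = 0.45976266
U = k * uc = 2 * 0.45976266
U = 0.9195

0.9195


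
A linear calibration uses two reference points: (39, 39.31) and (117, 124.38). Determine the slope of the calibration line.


slope = (y2 - y1) / (x2 - x1)
= (124.38 - 39.31) / (117 - 39)
= 85.0700 / 78
= 1.0906

1.0906


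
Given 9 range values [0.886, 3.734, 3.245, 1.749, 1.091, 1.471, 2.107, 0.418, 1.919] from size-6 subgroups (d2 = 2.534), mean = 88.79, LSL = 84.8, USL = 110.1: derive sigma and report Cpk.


R_bar = (0.886 + 3.734 + 3.245 + 1.749 + 1.091 + 1.471 + 2.107 + 0.418 + 1.919) / 9 = 1.8466667
sigma = R_bar / d2 = 1.8466667 / 2.534 = 0.7287556
Cp = (USL - LSL)/(6*sigma) = (110.1 - 84.8)/(6*0.7287556) = 5.7861
Cpu = (110.1 - 88.79)/(3*0.7287556) = 9.7472
Cpl = (88.79 - 84.8)/(3*0.7287556) = 1.8250
Cpk = min(Cpu, Cpl) = 1.8250

1.8250


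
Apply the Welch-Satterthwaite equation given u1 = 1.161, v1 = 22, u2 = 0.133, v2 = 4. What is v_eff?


uc = sqrt(u1^2 + u2^2) = sqrt(1.161^2 + 0.133^2) = 1.1685932
v_eff = uc^4 / (u1^4/v1 + u2^4/v2)
= 1.1685932^4 / (1.161^4/22 + 0.133^4/4)
= 1.8648909 / 0.082664181
v_eff = 22.5598

22.5598


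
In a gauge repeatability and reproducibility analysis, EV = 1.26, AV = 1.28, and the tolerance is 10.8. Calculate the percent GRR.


GRR = sqrt(EV^2 + AV^2) = sqrt(1.26^2 + 1.28^2) = 1.7961069
%GRR = GRR / tol * 100 = 1.7961069 / 10.8 * 100
%GRR = 16.6306

16.6306


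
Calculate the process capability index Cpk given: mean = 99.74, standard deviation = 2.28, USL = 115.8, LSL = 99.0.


Cpu = (USL - mean) / (3*sigma) = (115.8 - 99.74) / (3*2.28) = 2.3480
Cpl = (mean - LSL) / (3*sigma) = (99.74 - 99.0) / (3*2.28) = 0.1082
Cpk = min(Cpu, Cpl) = 0.1082

0.1082


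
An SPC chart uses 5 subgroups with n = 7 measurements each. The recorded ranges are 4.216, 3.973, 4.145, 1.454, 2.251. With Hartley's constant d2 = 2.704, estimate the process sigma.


R_bar = (4.216 + 3.973 + 4.145 + 1.454 + 2.251) / 5
R_bar = 16.039 / 5 = 3.2078
sigma_hat = R_bar / d2 = 3.2078 / 2.704 = 1.1863

1.1863


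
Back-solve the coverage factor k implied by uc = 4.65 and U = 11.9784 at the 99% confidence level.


k = U / uc
k = 11.9784 / 4.65
k = 2.576

2.576


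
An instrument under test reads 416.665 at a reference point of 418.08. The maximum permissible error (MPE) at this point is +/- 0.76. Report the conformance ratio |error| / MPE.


e = indication - reference = 416.665 - 418.08 = -1.4150
|e| = 1.4150
ratio = |e| / MPE = 1.4150 / 0.76
ratio = 1.8618

1.8618


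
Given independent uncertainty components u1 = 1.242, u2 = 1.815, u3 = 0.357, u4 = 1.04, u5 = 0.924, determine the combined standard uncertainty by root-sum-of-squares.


uc = sqrt(1.242^2 + 1.815^2 + 0.357^2 + 1.04^2 + 0.924^2)
uc = sqrt(6.899614)
uc = 2.6267

2.6267


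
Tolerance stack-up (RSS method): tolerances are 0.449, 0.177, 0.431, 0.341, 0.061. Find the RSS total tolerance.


RSS = sqrt(0.449^2 + 0.177^2 + 0.431^2 + 0.341^2 + 0.061^2)
= sqrt(0.538693)
= 0.7340

0.7340


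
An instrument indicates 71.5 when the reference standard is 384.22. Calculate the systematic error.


Systematic error = measured - true
= 71.5 - 384.22
= -312.7200

-312.7200


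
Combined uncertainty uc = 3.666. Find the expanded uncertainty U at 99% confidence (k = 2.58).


U = k * uc
U = 2.58 * 3.666
U = 9.4583

9.4583


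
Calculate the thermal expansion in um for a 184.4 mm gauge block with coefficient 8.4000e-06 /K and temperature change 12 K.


dL = L * alpha * dT
= 184.4 * 8.4000e-06 * 12
= 0.0185875 mm
dL_um = 0.0185875 * 1000 = 18.5875 um

18.5875


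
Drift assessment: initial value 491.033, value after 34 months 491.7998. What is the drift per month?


rate = (v2 - v1) / months
= (491.7998 - 491.033) / 34
= 0.7668 / 34
= 0.0226

0.0226


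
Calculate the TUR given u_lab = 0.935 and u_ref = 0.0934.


TUR = u_lab / u_ref
= 0.935 / 0.0934
= 10.0107

10.0107


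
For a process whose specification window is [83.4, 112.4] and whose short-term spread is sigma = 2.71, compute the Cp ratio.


Cp = (USL - LSL) / (6 * sigma)
= (112.4 - 83.4) / (6 * 2.71)
= 29.0000 / 16.2600
= 1.7835

1.7835


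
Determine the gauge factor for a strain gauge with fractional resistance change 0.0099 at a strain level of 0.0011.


GF = (dR/R) / epsilon
= 0.0099 / 0.0011
= 9.0000

9.0000


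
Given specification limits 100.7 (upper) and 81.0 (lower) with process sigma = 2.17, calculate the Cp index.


Cp = (USL - LSL) / (6 * sigma)
= (100.7 - 81.0) / (6 * 2.17)
= 19.7000 / 13.0200
= 1.5131

1.5131


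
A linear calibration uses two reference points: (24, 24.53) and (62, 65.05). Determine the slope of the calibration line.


slope = (y2 - y1) / (x2 - x1)
= (65.05 - 24.53) / (62 - 24)
= 40.5200 / 38
= 1.0663

1.0663


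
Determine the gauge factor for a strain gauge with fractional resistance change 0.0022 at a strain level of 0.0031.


GF = (dR/R) / epsilon
= 0.0022 / 0.0031
= 0.7097

0.7097


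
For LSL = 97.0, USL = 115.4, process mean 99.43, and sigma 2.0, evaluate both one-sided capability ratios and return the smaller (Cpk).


Cpu = (USL - mean) / (3*sigma) = (115.4 - 99.43) / (3*2.0) = 2.6617
Cpl = (mean - LSL) / (3*sigma) = (99.43 - 97.0) / (3*2.0) = 0.4050
Cpk = min(Cpu, Cpl) = 0.4050

0.4050


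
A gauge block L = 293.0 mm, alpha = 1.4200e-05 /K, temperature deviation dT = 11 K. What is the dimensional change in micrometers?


dL = L * alpha * dT
= 293.0 * 1.4200e-05 * 11
= 0.0457666 mm
dL_um = 0.0457666 * 1000 = 45.7666 um

45.7666


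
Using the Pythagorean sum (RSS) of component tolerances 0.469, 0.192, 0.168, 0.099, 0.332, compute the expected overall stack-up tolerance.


RSS = sqrt(0.469^2 + 0.192^2 + 0.168^2 + 0.099^2 + 0.332^2)
= sqrt(0.405074)
= 0.6365

0.6365


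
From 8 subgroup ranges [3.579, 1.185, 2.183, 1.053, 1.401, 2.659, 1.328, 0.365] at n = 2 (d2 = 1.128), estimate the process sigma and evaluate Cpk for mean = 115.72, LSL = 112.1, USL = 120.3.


R_bar = (3.579 + 1.185 + 2.183 + 1.053 + 1.401 + 2.659 + 1.328 + 0.365) / 8 = 1.719125
sigma = R_bar / d2 = 1.719125 / 1.128 = 1.524047
Cp = (USL - LSL)/(6*sigma) = (120.3 - 112.1)/(6*1.524047) = 0.8967
Cpu = (120.3 - 115.72)/(3*1.524047) = 1.0017
Cpl = (115.72 - 112.1)/(3*1.524047) = 0.7918
Cpk = min(Cpu, Cpl) = 0.7918

0.7918


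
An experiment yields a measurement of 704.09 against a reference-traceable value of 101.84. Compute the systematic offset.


Systematic error = measured - true
= 704.09 - 101.84
= 602.2500

602.2500


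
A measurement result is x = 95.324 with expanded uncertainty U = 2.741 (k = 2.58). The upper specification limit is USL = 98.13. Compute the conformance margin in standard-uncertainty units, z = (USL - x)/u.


u = U / k = 2.741 / 2.58 = 1.0624031
margin = |USL - x| = |98.13 - 95.324| = 2.806
z = margin / u = 2.806 / 1.0624031
z = 2.6412

2.6412


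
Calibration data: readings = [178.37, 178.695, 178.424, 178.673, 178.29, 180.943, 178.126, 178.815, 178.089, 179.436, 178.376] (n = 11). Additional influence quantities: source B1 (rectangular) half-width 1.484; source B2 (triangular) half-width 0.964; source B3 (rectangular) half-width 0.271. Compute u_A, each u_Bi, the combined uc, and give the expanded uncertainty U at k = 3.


mean = (178.37 + 178.695 + 178.424 + 178.673 + 178.29 + 180.943 + 178.126 + 178.815 + 178.089 + 179.436 + 178.376) / 11 = 178.7488182
s = sqrt(sum((x - mean)^2)/(n-1)) = 0.81984496
u_A = s / sqrt(n) = 0.81984496 / sqrt(11) = 0.24719256
u_B1 = 1.484 / sqrt(3) = 0.8567878
u_B2 = 0.964 / sqrt(6) = 0.39355135
u_B3 = 0.271 / sqrt(3) = 0.15646192
uc = sqrt(0.24719256^2 + 0.8567878^2 + 0.39355135^2 + 0.15646192^2) = 0.98719425
U = k * uc = 3 * 0.98719425
U = 2.9616

2.9616


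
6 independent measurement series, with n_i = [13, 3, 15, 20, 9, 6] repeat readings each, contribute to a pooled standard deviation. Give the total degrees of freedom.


nu = sum_i (n_i - 1)
nu = ((13 - 1) + (3 - 1) + (15 - 1) + (20 - 1) + (9 - 1) + (6 - 1))
nu = 12 + 2 + 14 + 19 + 8 + 5
nu = 60

60


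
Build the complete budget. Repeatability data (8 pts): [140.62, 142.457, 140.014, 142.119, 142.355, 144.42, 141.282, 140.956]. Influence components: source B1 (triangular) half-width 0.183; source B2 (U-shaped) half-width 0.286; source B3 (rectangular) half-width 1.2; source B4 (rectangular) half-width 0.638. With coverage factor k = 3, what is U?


mean = (140.62 + 142.457 + 140.014 + 142.119 + 142.355 + 144.42 + 141.282 + 140.956) / 8 = 141.777875
s = sqrt(sum((x - mean)^2)/(n-1)) = 1.3765783
u_A = s / sqrt(n) = 1.3765783 / sqrt(8) = 0.48669393
u_B1 = 0.183 / sqrt(6) = 0.074709437
u_B2 = 0.286 / sqrt(2) = 0.20223254
u_B3 = 1.2 / sqrt(3) = 0.69282032
u_B4 = 0.638 / sqrt(3) = 0.36834947
uc = sqrt(0.48669393^2 + 0.074709437^2 + 0.20223254^2 + 0.69282032^2 + 0.36834947^2) = 0.94817288
U = k * uc = 3 * 0.94817288
U = 2.8445

2.8445


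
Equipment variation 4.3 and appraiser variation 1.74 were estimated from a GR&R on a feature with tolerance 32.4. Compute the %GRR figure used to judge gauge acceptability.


GRR = sqrt(EV^2 + AV^2) = sqrt(4.3^2 + 1.74^2) = 4.6387067
%GRR = GRR / tol * 100 = 4.6387067 / 32.4 * 100
%GRR = 14.3170

14.3170


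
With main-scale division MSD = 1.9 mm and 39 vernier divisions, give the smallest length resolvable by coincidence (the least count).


LC = MSD / n_div
= 1.9 / 39
= 0.0487

0.0487


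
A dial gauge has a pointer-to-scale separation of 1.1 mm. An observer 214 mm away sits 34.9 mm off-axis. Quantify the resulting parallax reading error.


error = h * offset / d
= 1.1 * 34.9 / 214
= 0.1794

0.1794


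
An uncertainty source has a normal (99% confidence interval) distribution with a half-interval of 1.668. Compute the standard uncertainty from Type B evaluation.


u_B = half_width / 2.576
u_B = 1.668 / 2.576
u_B = 0.6475

0.6475


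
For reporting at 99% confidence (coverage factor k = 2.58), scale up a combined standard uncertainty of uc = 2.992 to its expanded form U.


U = k * uc
U = 2.58 * 2.992
U = 7.7194

7.7194


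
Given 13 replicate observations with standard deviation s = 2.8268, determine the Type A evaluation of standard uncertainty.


u_A = s / sqrt(n)
u_A = 2.8268 / sqrt(13)
u_A = 2.8268 / 3.6055513
u_A = 0.7840

0.7840


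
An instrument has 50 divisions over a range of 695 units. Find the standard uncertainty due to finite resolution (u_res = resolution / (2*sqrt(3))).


resolution = range / divisions
resolution = 695 / 50 = 13.9
u_res = resolution / (2*sqrt(3))
u_res = 13.9 / 3.4641016
u_res = 4.0126

4.0126


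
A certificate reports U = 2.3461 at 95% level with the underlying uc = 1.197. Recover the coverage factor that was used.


k = U / uc
k = 2.3461 / 1.197
k = 1.96

1.96


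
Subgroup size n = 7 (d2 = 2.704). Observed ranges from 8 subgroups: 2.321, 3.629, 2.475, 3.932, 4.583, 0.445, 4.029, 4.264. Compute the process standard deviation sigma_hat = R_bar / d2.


R_bar = (2.321 + 3.629 + 2.475 + 3.932 + 4.583 + 0.445 + 4.029 + 4.264) / 8
R_bar = 25.678 / 8 = 3.20975
sigma_hat = R_bar / d2 = 3.20975 / 2.704 = 1.1870

1.1870


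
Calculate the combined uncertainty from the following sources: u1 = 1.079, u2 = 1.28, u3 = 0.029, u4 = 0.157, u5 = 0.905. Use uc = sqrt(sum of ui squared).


uc = sqrt(1.079^2 + 1.28^2 + 0.029^2 + 0.157^2 + 0.905^2)
uc = sqrt(3.647156)
uc = 1.9098

1.9098


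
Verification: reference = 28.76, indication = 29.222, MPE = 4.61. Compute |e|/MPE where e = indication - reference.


e = indication - reference = 29.222 - 28.76 = 0.4620
|e| = 0.4620
ratio = |e| / MPE = 0.4620 / 4.61
ratio = 0.1002

0.1002


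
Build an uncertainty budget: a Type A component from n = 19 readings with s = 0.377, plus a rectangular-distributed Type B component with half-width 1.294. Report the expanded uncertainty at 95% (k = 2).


u_A = s / sqrt(n) = 0.377 / sqrt(19) = 0.086489732
u_B = half_width / sqrt(3) = 1.294 / sqrt(3) = 0.74709125
uc = sqrt(u_A^2 + u_B^2) = sqrt(0.086489732^2 + 0.74709125^2) = 0.75208099
U = k * uc = 2 * 0.75208099
U = 1.5042

1.5042


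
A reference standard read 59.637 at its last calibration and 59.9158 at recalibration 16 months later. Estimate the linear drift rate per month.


rate = (v2 - v1) / months
= (59.9158 - 59.637) / 16
= 0.2788 / 16
= 0.0174

0.0174


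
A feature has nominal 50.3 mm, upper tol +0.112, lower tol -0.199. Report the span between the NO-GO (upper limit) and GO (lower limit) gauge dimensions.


GO = nominal - lower_tol (smallest hole = maximum material condition)
GO = 50.3 - 0.199 = 50.101
NO-GO = nominal + upper_tol (largest hole = least material condition)
NO-GO = 50.3 + 0.112 = 50.412
spread = NO-GO - GO = 50.412 - 50.101 = 0.3110

0.3110


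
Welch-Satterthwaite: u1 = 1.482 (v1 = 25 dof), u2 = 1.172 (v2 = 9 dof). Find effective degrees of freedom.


uc = sqrt(u1^2 + u2^2) = sqrt(1.482^2 + 1.172^2) = 1.88942
v_eff = uc^4 / (u1^4/v1 + u2^4/v2)
= 1.88942^4 / (1.482^4/25 + 1.172^4/9)
= 12.744243 / 0.40259057
v_eff = 31.6556

31.6556


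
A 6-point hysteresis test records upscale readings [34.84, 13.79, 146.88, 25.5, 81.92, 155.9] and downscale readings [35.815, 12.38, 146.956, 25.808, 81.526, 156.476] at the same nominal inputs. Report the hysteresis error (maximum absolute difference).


|34.84 - 35.815| = 0.9750
|13.79 - 12.38| = 1.4100
|146.88 - 146.956| = 0.0760
|25.5 - 25.808| = 0.3080
|81.92 - 81.526| = 0.3940
|155.9 - 156.476| = 0.5760
hysteresis = max(diffs) = 1.4100

1.4100


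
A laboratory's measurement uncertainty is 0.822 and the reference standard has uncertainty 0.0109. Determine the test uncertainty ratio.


TUR = u_lab / u_ref
= 0.822 / 0.0109
= 75.4128

75.4128


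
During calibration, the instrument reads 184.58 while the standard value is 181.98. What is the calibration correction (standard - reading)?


Correction = standard - reading
= 181.98 - 184.58
= -2.6000

-2.6000


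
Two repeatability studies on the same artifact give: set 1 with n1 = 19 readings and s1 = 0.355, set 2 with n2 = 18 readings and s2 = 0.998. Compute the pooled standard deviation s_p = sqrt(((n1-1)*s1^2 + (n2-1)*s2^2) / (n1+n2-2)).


s_p = sqrt(((n1-1)*s1^2 + (n2-1)*s2^2) / (n1+n2-2))
numerator = (19-1)*0.355^2 + (18-1)*0.998^2 = 2.26845 + 16.932068 = 19.200518
denominator = 19 + 18 - 2 = 35
s_p^2 = 19.200518 / 35 = 0.54858623
s_p = sqrt(0.54858623) = 0.7407

0.7407


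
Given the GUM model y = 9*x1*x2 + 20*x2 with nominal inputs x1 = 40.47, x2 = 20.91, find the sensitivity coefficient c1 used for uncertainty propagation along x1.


y = 9*x1*x2 + 20*x2
dy/dx1 = 9*x2
Evaluate at x2 = 20.91: c1 = 9 * 20.91
c1 = 188.1900

188.1900


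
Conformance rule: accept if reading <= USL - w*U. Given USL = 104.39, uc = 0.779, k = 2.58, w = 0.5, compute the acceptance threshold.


U = k * uc = 2.58 * 0.779 = 2.00982
guard band g = w * U = 0.5 * 2.00982 = 1.00491
AL = USL - g = 104.39 - 1.00491
AL = 103.3851

103.3851


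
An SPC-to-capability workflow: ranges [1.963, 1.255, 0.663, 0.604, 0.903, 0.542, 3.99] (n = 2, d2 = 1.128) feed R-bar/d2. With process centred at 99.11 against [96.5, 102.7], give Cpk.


R_bar = (1.963 + 1.255 + 0.663 + 0.604 + 0.903 + 0.542 + 3.99) / 7 = 1.4171429
sigma = R_bar / d2 = 1.4171429 / 1.128 = 1.2563324
Cp = (USL - LSL)/(6*sigma) = (102.7 - 96.5)/(6*1.2563324) = 0.8225
Cpu = (102.7 - 99.11)/(3*1.2563324) = 0.9525
Cpl = (99.11 - 96.5)/(3*1.2563324) = 0.6925
Cpk = min(Cpu, Cpl) = 0.6925

0.6925


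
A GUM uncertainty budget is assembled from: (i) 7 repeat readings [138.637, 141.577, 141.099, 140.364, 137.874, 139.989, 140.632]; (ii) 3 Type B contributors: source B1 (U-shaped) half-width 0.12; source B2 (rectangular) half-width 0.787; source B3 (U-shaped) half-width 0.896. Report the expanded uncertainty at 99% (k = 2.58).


mean = (138.637 + 141.577 + 141.099 + 140.364 + 137.874 + 139.989 + 140.632) / 7 = 140.0245714
s = sqrt(sum((x - mean)^2)/(n-1)) = 1.329172
u_A = s / sqrt(n) = 1.329172 / sqrt(7) = 0.50237979
u_B1 = 0.12 / sqrt(2) = 0.084852814
u_B2 = 0.787 / sqrt(3) = 0.45437466
u_B3 = 0.896 / sqrt(2) = 0.63356768
uc = sqrt(0.50237979^2 + 0.084852814^2 + 0.45437466^2 + 0.63356768^2) = 0.93136985
U = k * uc = 2.58 * 0.93136985
U = 2.4029

2.4029


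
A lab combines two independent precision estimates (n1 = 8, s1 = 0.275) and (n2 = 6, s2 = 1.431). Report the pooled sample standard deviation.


s_p = sqrt(((n1-1)*s1^2 + (n2-1)*s2^2) / (n1+n2-2))
numerator = (8-1)*0.275^2 + (6-1)*1.431^2 = 0.529375 + 10.238805 = 10.76818
denominator = 8 + 6 - 2 = 12
s_p^2 = 10.76818 / 12 = 0.89734833
s_p = sqrt(0.89734833) = 0.9473

0.9473


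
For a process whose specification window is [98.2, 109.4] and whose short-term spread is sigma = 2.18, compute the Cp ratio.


Cp = (USL - LSL) / (6 * sigma)
= (109.4 - 98.2) / (6 * 2.18)
= 11.2000 / 13.0800
= 0.8563

0.8563


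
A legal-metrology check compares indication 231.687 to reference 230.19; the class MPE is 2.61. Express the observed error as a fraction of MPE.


e = indication - reference = 231.687 - 230.19 = 1.4970
|e| = 1.4970
ratio = |e| / MPE = 1.4970 / 2.61
ratio = 0.5736

0.5736


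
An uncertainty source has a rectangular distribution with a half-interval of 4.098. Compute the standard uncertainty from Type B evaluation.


u_B = half_width / sqrt(3)
u_B = 4.098 / 1.7320508
u_B = 2.3660

2.3660


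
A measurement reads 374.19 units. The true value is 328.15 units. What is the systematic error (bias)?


Systematic error = measured - true
= 374.19 - 328.15
= 46.0400

46.0400


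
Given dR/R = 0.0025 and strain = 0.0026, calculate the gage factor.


GF = (dR/R) / epsilon
= 0.0025 / 0.0026
= 0.9615

0.9615


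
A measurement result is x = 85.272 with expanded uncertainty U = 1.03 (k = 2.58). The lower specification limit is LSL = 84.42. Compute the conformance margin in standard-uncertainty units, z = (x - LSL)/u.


u = U / k = 1.03 / 2.58 = 0.39922481
margin = |LSL - x| = |84.42 - 85.272| = 0.852
z = margin / u = 0.852 / 0.39922481
z = 2.1341

2.1341


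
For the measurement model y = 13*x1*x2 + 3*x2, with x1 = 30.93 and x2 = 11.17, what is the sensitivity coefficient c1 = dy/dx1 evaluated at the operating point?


y = 13*x1*x2 + 3*x2
dy/dx1 = 13*x2
Evaluate at x2 = 11.17: c1 = 13 * 11.17
c1 = 145.2100

145.2100


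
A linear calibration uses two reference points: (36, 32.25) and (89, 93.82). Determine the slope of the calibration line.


slope = (y2 - y1) / (x2 - x1)
= (93.82 - 32.25) / (89 - 36)
= 61.5700 / 53
= 1.1617

1.1617


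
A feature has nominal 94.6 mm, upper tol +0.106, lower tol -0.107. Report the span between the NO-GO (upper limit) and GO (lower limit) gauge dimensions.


GO = nominal - lower_tol (smallest hole = maximum material condition)
GO = 94.6 - 0.107 = 94.493
NO-GO = nominal + upper_tol (largest hole = least material condition)
NO-GO = 94.6 + 0.106 = 94.706
spread = NO-GO - GO = 94.706 - 94.493 = 0.2130

0.2130


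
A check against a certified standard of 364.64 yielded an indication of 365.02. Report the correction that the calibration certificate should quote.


Correction = standard - reading
= 364.64 - 365.02
= -0.3800

-0.3800


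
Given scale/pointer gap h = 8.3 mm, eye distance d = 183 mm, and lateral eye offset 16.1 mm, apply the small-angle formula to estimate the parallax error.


error = h * offset / d
= 8.3 * 16.1 / 183
= 0.7302

0.7302


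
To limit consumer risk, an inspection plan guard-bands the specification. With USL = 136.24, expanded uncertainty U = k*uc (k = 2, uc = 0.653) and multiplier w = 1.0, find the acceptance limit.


U = k * uc = 2 * 0.653 = 1.306
guard band g = w * U = 1.0 * 1.306 = 1.306
AL = USL - g = 136.24 - 1.306
AL = 134.9340

134.9340


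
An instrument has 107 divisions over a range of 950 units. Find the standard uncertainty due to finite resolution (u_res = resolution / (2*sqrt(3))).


resolution = range / divisions
resolution = 950 / 107 = 8.8785047
u_res = resolution / (2*sqrt(3))
u_res = 8.8785047 / 3.4641016
u_res = 2.5630

2.5630


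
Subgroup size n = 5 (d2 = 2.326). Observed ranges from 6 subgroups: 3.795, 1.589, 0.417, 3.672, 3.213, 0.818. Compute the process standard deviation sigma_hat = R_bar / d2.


R_bar = (3.795 + 1.589 + 0.417 + 3.672 + 3.213 + 0.818) / 6
R_bar = 13.504 / 6 = 2.2506667
sigma_hat = R_bar / d2 = 2.2506667 / 2.326 = 0.9676

0.9676


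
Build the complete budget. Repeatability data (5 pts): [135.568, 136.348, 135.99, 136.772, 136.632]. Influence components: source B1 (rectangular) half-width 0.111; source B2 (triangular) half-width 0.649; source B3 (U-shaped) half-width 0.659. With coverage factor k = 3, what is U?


mean = (135.568 + 136.348 + 135.99 + 136.772 + 136.632) / 5 = 136.262
s = sqrt(sum((x - mean)^2)/(n-1)) = 0.48990203
u_A = s / sqrt(n) = 0.48990203 / sqrt(5) = 0.21909085
u_B1 = 0.111 / sqrt(3) = 0.06408588
u_B2 = 0.649 / sqrt(6) = 0.26495314
u_B3 = 0.659 / sqrt(2) = 0.46598337
uc = sqrt(0.21909085^2 + 0.06408588^2 + 0.26495314^2 + 0.46598337^2) = 0.58262206
U = k * uc = 3 * 0.58262206
U = 1.7479

1.7479


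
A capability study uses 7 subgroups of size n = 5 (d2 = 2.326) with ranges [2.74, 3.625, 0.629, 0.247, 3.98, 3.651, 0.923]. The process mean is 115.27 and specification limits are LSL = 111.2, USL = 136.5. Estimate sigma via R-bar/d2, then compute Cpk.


R_bar = (2.74 + 3.625 + 0.629 + 0.247 + 3.98 + 3.651 + 0.923) / 7 = 2.2564286
sigma = R_bar / d2 = 2.2564286 / 2.326 = 0.97008968
Cp = (USL - LSL)/(6*sigma) = (136.5 - 111.2)/(6*0.97008968) = 4.3467
Cpu = (136.5 - 115.27)/(3*0.97008968) = 7.2949
Cpl = (115.27 - 111.2)/(3*0.97008968) = 1.3985
Cpk = min(Cpu, Cpl) = 1.3985

1.3985


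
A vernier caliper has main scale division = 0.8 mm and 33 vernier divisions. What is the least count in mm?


LC = MSD / n_div
= 0.8 / 33
= 0.0242

0.0242


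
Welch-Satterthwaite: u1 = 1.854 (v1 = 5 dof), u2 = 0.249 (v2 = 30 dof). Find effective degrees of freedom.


uc = sqrt(u1^2 + u2^2) = sqrt(1.854^2 + 0.249^2) = 1.8706461
v_eff = uc^4 / (u1^4/v1 + u2^4/v2)
= 1.8706461^4 / (1.854^4/5 + 0.249^4/30)
= 12.245218 / 2.3631564
v_eff = 5.1817

5.1817


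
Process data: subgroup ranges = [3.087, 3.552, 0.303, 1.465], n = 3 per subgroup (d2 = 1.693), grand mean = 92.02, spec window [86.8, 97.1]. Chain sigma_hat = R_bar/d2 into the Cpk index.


R_bar = (3.087 + 3.552 + 0.303 + 1.465) / 4 = 2.10175
sigma = R_bar / d2 = 2.10175 / 1.693 = 1.2414353
Cp = (USL - LSL)/(6*sigma) = (97.1 - 86.8)/(6*1.2414353) = 1.3828
Cpu = (97.1 - 92.02)/(3*1.2414353) = 1.3640
Cpl = (92.02 - 86.8)/(3*1.2414353) = 1.4016
Cpk = min(Cpu, Cpl) = 1.3640

1.3640


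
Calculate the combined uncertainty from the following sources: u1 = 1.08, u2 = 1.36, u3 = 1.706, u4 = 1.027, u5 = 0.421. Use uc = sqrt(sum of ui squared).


uc = sqrt(1.08^2 + 1.36^2 + 1.706^2 + 1.027^2 + 0.421^2)
uc = sqrt(7.158406)
uc = 2.6755

2.6755


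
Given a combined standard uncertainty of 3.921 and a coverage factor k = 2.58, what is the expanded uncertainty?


U = k * uc
U = 2.58 * 3.921
U = 10.1162

10.1162


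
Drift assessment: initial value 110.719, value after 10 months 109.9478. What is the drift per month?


rate = (v2 - v1) / months
= (109.9478 - 110.719) / 10
= -0.7712 / 10
= -0.0771

-0.0771


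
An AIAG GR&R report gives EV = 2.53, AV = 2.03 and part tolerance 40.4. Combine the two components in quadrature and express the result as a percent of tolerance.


GRR = sqrt(EV^2 + AV^2) = sqrt(2.53^2 + 2.03^2) = 3.2437324
%GRR = GRR / tol * 100 = 3.2437324 / 40.4 * 100
%GRR = 8.0290

8.0290


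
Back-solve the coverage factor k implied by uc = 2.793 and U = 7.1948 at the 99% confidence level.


k = U / uc
k = 7.1948 / 2.793
k = 2.576

2.576


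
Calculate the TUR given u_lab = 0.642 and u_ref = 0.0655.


TUR = u_lab / u_ref
= 0.642 / 0.0655
= 9.8015

9.8015


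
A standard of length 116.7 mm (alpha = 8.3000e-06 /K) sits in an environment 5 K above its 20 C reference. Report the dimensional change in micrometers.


dL = L * alpha * dT
= 116.7 * 8.3000e-06 * 5
= 0.0048431 mm
dL_um = 0.0048431 * 1000 = 4.8431 um

4.8431


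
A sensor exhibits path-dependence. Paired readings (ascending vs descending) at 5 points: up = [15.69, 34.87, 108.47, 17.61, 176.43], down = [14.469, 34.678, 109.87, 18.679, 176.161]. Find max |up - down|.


|15.69 - 14.469| = 1.2210
|34.87 - 34.678| = 0.1920
|108.47 - 109.87| = 1.4000
|17.61 - 18.679| = 1.0690
|176.43 - 176.161| = 0.2690
hysteresis = max(diffs) = 1.4000

1.4000


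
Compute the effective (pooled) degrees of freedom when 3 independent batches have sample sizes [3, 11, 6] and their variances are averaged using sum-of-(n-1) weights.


nu = sum_i (n_i - 1)
nu = ((3 - 1) + (11 - 1) + (6 - 1))
nu = 2 + 10 + 5
nu = 17

17


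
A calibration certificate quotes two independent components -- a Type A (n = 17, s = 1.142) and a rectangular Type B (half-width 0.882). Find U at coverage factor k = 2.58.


u_A = s / sqrt(n) = 1.142 / sqrt(17) = 0.27697568
u_B = half_width / sqrt(3) = 0.882 / sqrt(3) = 0.50922294
uc = sqrt(u_A^2 + u_B^2) = sqrt(0.27697568^2 + 0.50922294^2) = 0.57967537
U = k * uc = 2.58 * 0.57967537
U = 1.4956

1.4956


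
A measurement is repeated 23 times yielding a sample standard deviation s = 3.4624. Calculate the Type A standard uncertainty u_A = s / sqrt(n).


u_A = s / sqrt(n)
u_A = 3.4624 / sqrt(23)
u_A = 3.4624 / 4.7958315
u_A = 0.7220

0.7220


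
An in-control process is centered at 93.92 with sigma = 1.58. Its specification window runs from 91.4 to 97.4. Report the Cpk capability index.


Cpu = (USL - mean) / (3*sigma) = (97.4 - 93.92) / (3*1.58) = 0.7342
Cpl = (mean - LSL) / (3*sigma) = (93.92 - 91.4) / (3*1.58) = 0.5316
Cpk = min(Cpu, Cpl) = 0.5316

0.5316


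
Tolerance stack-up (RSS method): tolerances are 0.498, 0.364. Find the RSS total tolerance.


RSS = sqrt(0.498^2 + 0.364^2)
= sqrt(0.3805)
= 0.6168

0.6168


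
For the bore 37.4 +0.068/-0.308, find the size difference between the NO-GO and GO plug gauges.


GO = nominal - lower_tol (smallest hole = maximum material condition)
GO = 37.4 - 0.308 = 37.092
NO-GO = nominal + upper_tol (largest hole = least material condition)
NO-GO = 37.4 + 0.068 = 37.468
spread = NO-GO - GO = 37.468 - 37.092 = 0.3760

0.3760


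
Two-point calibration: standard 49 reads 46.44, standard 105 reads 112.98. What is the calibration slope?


slope = (y2 - y1) / (x2 - x1)
= (112.98 - 46.44) / (105 - 49)
= 66.5400 / 56
= 1.1882

1.1882


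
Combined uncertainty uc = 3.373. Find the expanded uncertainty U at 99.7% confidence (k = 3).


U = k * uc
U = 3 * 3.373
U = 10.1190

10.1190


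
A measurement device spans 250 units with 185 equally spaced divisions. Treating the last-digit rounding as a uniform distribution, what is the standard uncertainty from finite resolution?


resolution = range / divisions
resolution = 250 / 185 = 1.3513514
u_res = resolution / (2*sqrt(3))
u_res = 1.3513514 / 3.4641016
u_res = 0.3901

0.3901


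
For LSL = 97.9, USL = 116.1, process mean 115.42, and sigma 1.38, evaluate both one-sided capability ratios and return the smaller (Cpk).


Cpu = (USL - mean) / (3*sigma) = (116.1 - 115.42) / (3*1.38) = 0.1643
Cpl = (mean - LSL) / (3*sigma) = (115.42 - 97.9) / (3*1.38) = 4.2319
Cpk = min(Cpu, Cpl) = 0.1643

0.1643


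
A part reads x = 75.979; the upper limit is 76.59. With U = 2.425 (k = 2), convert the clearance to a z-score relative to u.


u = U / k = 2.425 / 2 = 1.2125
margin = |USL - x| = |76.59 - 75.979| = 0.611
z = margin / u = 0.611 / 1.2125
z = 0.5039

0.5039


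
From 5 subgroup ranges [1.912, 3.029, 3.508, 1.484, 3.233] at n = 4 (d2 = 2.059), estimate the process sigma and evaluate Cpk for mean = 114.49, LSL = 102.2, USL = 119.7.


R_bar = (1.912 + 3.029 + 3.508 + 1.484 + 3.233) / 5 = 2.6332
sigma = R_bar / d2 = 2.6332 / 2.059 = 1.2788732
Cp = (USL - LSL)/(6*sigma) = (119.7 - 102.2)/(6*1.2788732) = 2.2807
Cpu = (119.7 - 114.49)/(3*1.2788732) = 1.3580
Cpl = (114.49 - 102.2)/(3*1.2788732) = 3.2033
Cpk = min(Cpu, Cpl) = 1.3580

1.3580


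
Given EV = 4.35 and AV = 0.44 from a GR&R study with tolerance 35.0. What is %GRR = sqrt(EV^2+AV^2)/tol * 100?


GRR = sqrt(EV^2 + AV^2) = sqrt(4.35^2 + 0.44^2) = 4.3721962
%GRR = GRR / tol * 100 = 4.3721962 / 35.0 * 100
%GRR = 12.4920

12.4920


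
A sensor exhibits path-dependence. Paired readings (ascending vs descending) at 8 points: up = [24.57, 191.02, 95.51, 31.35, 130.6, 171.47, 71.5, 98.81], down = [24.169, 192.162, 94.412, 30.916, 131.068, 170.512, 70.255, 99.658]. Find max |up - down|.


|24.57 - 24.169| = 0.4010
|191.02 - 192.162| = 1.1420
|95.51 - 94.412| = 1.0980
|31.35 - 30.916| = 0.4340
|130.6 - 131.068| = 0.4680
|171.47 - 170.512| = 0.9580
|71.5 - 70.255| = 1.2450
|98.81 - 99.658| = 0.8480
hysteresis = max(diffs) = 1.2450

1.2450


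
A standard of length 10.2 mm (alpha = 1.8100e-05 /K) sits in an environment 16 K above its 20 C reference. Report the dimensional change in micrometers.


dL = L * alpha * dT
= 10.2 * 1.8100e-05 * 16
= 0.0029539 mm
dL_um = 0.0029539 * 1000 = 2.9539 um

2.9539


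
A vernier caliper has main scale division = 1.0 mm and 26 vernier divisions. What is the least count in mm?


LC = MSD / n_div
= 1.0 / 26
= 0.0385

0.0385


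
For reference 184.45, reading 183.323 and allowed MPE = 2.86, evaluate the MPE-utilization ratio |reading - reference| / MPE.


e = indication - reference = 183.323 - 184.45 = -1.1270
|e| = 1.1270
ratio = |e| / MPE = 1.1270 / 2.86
ratio = 0.3941

0.3941


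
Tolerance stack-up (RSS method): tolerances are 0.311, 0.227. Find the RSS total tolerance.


RSS = sqrt(0.311^2 + 0.227^2)
= sqrt(0.14825)
= 0.3850

0.3850


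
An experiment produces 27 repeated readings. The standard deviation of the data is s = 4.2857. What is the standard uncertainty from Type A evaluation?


u_A = s / sqrt(n)
u_A = 4.2857 / sqrt(27)
u_A = 4.2857 / 5.1961524
u_A = 0.8248

0.8248


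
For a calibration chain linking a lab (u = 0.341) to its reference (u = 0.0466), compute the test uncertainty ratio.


TUR = u_lab / u_ref
= 0.341 / 0.0466
= 7.3176

7.3176


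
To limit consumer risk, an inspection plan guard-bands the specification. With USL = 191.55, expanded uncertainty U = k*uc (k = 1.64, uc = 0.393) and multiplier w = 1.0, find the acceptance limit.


U = k * uc = 1.64 * 0.393 = 0.64452
guard band g = w * U = 1.0 * 0.64452 = 0.64452
AL = USL - g = 191.55 - 0.64452
AL = 190.9055

190.9055


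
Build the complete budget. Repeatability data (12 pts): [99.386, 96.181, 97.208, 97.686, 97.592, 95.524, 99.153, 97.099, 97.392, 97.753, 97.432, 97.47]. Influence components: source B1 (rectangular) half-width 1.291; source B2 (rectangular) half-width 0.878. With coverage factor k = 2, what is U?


mean = (99.386 + 96.181 + 97.208 + 97.686 + 97.592 + 95.524 + 99.153 + 97.099 + 97.392 + 97.753 + 97.432 + 97.47) / 12 = 97.48966667
s = sqrt(sum((x - mean)^2)/(n-1)) = 1.0575608
u_A = s / sqrt(n) = 1.0575608 / sqrt(12) = 0.30529151
u_B1 = 1.291 / sqrt(3) = 0.7453592
u_B2 = 0.878 / sqrt(3) = 0.50691354
uc = sqrt(0.30529151^2 + 0.7453592^2 + 0.50691354^2) = 0.95169563
U = k * uc = 2 * 0.95169563
U = 1.9034

1.9034


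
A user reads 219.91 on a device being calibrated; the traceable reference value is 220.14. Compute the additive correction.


Correction = standard - reading
= 220.14 - 219.91
= 0.2300

0.2300


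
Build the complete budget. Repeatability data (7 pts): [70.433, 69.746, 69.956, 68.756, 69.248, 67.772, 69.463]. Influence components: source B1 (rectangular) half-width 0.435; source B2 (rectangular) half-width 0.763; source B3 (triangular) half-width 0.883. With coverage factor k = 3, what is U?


mean = (70.433 + 69.746 + 69.956 + 68.756 + 69.248 + 67.772 + 69.463) / 7 = 69.33914286
s = sqrt(sum((x - mean)^2)/(n-1)) = 0.87199091
u_A = s / sqrt(n) = 0.87199091 / sqrt(7) = 0.32958158
u_B1 = 0.435 / sqrt(3) = 0.25114737
u_B2 = 0.763 / sqrt(3) = 0.44051826
u_B3 = 0.883 / sqrt(6) = 0.36048324
uc = sqrt(0.32958158^2 + 0.25114737^2 + 0.44051826^2 + 0.36048324^2) = 0.70406216
U = k * uc = 3 * 0.70406216
U = 2.1122

2.1122


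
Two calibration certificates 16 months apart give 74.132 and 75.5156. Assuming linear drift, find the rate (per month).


rate = (v2 - v1) / months
= (75.5156 - 74.132) / 16
= 1.3836 / 16
= 0.0865

0.0865


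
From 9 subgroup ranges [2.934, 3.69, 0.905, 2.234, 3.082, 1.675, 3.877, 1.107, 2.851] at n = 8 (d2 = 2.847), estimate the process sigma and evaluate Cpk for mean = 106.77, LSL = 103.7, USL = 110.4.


R_bar = (2.934 + 3.69 + 0.905 + 2.234 + 3.082 + 1.675 + 3.877 + 1.107 + 2.851) / 9 = 2.4838889
sigma = R_bar / d2 = 2.4838889 / 2.847 = 0.87245834
Cp = (USL - LSL)/(6*sigma) = (110.4 - 103.7)/(6*0.87245834) = 1.2799
Cpu = (110.4 - 106.77)/(3*0.87245834) = 1.3869
Cpl = (106.77 - 103.7)/(3*0.87245834) = 1.1729
Cpk = min(Cpu, Cpl) = 1.1729

1.1729


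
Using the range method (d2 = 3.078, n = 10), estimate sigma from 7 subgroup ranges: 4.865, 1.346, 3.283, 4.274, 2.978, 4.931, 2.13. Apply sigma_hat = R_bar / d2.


R_bar = (4.865 + 1.346 + 3.283 + 4.274 + 2.978 + 4.931 + 2.13) / 7
R_bar = 23.807 / 7 = 3.401
sigma_hat = R_bar / d2 = 3.401 / 3.078 = 1.1049

1.1049


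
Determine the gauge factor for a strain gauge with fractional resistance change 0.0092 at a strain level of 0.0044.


GF = (dR/R) / epsilon
= 0.0092 / 0.0044
= 2.0909

2.0909
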